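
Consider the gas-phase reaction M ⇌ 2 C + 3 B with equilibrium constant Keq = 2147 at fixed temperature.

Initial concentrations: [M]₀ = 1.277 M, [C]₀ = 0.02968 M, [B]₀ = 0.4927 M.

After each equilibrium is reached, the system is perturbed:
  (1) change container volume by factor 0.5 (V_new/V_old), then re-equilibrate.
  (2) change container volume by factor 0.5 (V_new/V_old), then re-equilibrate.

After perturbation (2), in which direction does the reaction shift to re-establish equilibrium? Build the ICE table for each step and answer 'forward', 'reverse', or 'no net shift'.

Direction: reverse

Q₀ = 8.2506e-05 vs Keq = 2147 ⇒ Q<K, forward
Step 1:
                   M          C          B
  Initial      1.277    0.02968     0.4927
  Change      -1.133      2.265      3.398
  Equil       0.1444      2.295       3.89
  solve Keq expr → x = 1.133; check Q = 2147
Then change container volume by factor 0.5 (V_new/V_old).
Step 2:
                   M          C          B
  Initial     0.2889       4.59      7.781
  Change      0.6663     -1.333     -1.999
  Equil       0.9551      3.257      5.782
  solve Keq expr → x = -0.6663; check Q = 2147
Then change container volume by factor 0.5 (V_new/V_old).
Step 3:
                   M          C          B
  Initial       1.91      6.514      11.56
  Change         1.3     -2.601     -3.901
  Equil        3.211      3.914      7.663
  solve Keq expr → x = -1.3; check Q = 2147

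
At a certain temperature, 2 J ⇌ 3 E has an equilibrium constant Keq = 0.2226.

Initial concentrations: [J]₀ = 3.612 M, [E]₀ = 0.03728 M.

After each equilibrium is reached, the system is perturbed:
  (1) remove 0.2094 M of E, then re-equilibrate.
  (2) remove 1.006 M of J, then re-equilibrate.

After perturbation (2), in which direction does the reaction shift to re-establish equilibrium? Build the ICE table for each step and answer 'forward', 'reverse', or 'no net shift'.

Q₀ = 3.9713e-06 vs Keq = 0.2226 ⇒ Q<K, forward
Step 1:
                  J         E
  I           3.612   0.03728
  C         -0.7833     1.175
  E           2.829     1.212
  solve Keq expr → x = 0.3916; check Q = 0.2226
Then remove 0.2094 M of E.
Step 2:
                  J         E
  I           2.829     1.003
  C         -0.1171    0.1757
  E           2.712     1.178
  solve Keq expr → x = 0.05857; check Q = 0.2226
Then remove 1.006 M of J.
Step 3:
                  J         E
  I           1.706     1.178
  C           0.171   -0.2564
  E           1.877     0.922
  solve Keq expr → x = -0.08548; check Q = 0.2226

Direction: reverse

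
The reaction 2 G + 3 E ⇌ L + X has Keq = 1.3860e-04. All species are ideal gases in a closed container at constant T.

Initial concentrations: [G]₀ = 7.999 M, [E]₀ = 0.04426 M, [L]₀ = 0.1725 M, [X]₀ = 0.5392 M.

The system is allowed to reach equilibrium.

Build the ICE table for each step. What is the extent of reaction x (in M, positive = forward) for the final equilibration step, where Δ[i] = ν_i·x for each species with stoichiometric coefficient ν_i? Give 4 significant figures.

x = -0.1682 M

Q₀ = 16.77 vs Keq = 1.3860e-04 ⇒ Q>K, reverse
Step 1:
                  G         E         L         X
  Initial     7.999   0.04426    0.1725    0.5392
  Change     0.3364    0.5046   -0.1682   -0.1682
  Equil       8.335    0.5489  0.004292     0.371
  solve Keq expr → x = -0.1682; check Q = 1.3860e-04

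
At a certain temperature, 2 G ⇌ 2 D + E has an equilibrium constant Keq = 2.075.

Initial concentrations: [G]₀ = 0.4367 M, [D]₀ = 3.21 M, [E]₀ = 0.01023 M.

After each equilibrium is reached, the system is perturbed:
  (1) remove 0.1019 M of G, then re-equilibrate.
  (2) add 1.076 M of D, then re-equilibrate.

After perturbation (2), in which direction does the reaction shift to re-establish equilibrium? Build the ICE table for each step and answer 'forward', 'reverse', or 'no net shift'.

Q₀ = 0.5527 vs Keq = 2.075 ⇒ Q<K, forward
Step 1:
                  G         D         E
  Initial    0.4367      3.21   0.01023
  Change   -0.04102   0.04102   0.02051
  Equil      0.3957     3.251   0.03074
  solve Keq expr → x = 0.02051; check Q = 2.075
Then remove 0.1019 M of G.
Step 2:
                  G         D         E
  Initial    0.2938     3.251   0.03074
  Change    0.02183  -0.02183  -0.01092
  Equil      0.3156     3.229   0.01982
  solve Keq expr → x = -0.01092; check Q = 2.075
Then add 1.076 M of D.
Step 3:
                  G         D         E
  Initial    0.3156     4.305   0.01982
  Change      0.015    -0.015 -0.007499
  Equil      0.3306      4.29   0.01232
  solve Keq expr → x = -0.007499; check Q = 2.075

Direction: reverse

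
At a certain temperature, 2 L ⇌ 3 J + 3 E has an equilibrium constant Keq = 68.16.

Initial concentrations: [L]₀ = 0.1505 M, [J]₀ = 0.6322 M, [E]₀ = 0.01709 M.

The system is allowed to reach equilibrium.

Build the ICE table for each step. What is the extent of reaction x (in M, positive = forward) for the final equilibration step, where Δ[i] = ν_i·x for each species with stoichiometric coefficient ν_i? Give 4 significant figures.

Q₀ = 5.5682e-05 vs Keq = 68.16 ⇒ Q<K, forward
Step 1:
                    L           J           E
  init         0.1505      0.6322     0.01709
  Δ           -0.1403      0.2105      0.2105
  eq          0.01017      0.8427      0.2276
  solve Keq expr → x = 0.07016; check Q = 68.16

x = 0.07016 M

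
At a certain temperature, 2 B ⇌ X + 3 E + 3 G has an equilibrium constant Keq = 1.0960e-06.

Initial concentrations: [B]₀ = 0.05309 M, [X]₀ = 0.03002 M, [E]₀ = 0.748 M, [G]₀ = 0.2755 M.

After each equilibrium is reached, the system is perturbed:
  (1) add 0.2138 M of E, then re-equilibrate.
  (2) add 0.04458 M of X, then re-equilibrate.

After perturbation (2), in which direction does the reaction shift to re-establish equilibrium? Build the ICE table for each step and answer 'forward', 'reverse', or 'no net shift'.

Q₀ = 0.09321 vs Keq = 1.0960e-06 ⇒ Q>K, reverse
Step 1:
                    B           X           E           G
  Initial     0.05309     0.03002       0.748      0.2755
  Change      0.06002    -0.03001    -0.09004    -0.09004
  Equil        0.1131  7.7174e-06       0.658      0.1855
  solve Keq expr → x = -0.03001; check Q = 1.0960e-06
Then add 0.2138 M of E.
Step 2:
                    B           X           E           G
  Initial      0.1131  7.7174e-06      0.8718      0.1855
  Change   8.7960e-06 -4.3980e-06 -1.3194e-05 -1.3194e-05
  Equil        0.1131  3.3194e-06      0.8717      0.1854
  solve Keq expr → x = -4.3980e-06; check Q = 1.0960e-06
Then add 0.04458 M of X.
Step 3:
                    B           X           E           G
  Initial      0.1131     0.04458      0.8717      0.1854
  Change      0.08777    -0.04388     -0.1316     -0.1316
  Equil        0.2009  7.0058e-04      0.7401      0.0538
  solve Keq expr → x = -0.04388; check Q = 1.0960e-06

Direction: reverse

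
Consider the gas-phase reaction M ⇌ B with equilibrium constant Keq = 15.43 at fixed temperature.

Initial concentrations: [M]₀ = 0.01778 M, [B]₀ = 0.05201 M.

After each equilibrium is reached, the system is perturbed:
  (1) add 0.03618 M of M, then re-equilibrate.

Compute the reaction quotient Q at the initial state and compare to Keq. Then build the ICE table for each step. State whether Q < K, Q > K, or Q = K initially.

Q₀ = 2.925 vs Keq = 15.43 ⇒ Q<K, forward
Step 1:
                    M           B
  Initial     0.01778     0.05201
  Change     -0.01353     0.01353
  Equil      0.004248     0.06554
  solve Keq expr → x = 0.01353; check Q = 15.43
Then add 0.03618 M of M.
Step 2:
                    M           B
  Initial     0.04043     0.06554
  Change     -0.03398     0.03398
  Equil       0.00645     0.09952
  solve Keq expr → x = 0.03398; check Q = 15.43

Q₀ = 2.925; Q < K (proceeds forward)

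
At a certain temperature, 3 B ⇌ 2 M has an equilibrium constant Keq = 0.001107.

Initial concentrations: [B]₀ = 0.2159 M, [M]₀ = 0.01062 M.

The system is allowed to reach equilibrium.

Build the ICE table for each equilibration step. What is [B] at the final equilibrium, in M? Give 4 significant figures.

Q₀ = 0.01121 vs Keq = 0.001107 ⇒ Q>K, reverse
Step 1:
                    B           M
  init         0.2159     0.01062
  Δ           0.01055   -0.007035
  eq           0.2265    0.003585
  solve Keq expr → x = -0.003517; check Q = 0.001107

[B]_eq = 0.2265 M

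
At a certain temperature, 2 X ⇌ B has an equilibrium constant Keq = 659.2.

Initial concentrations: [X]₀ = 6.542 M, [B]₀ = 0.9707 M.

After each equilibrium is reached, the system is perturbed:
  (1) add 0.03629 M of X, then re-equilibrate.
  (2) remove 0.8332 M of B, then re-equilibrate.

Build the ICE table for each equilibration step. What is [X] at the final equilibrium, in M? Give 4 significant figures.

Q₀ = 0.02268 vs Keq = 659.2 ⇒ Q<K, forward
Step 1:
                  X         B
  Initial     6.542    0.9707
  Change     -6.462     3.231
  Equil     0.07984     4.202
  solve Keq expr → x = 3.231; check Q = 659.2
Then add 0.03629 M of X.
Step 2:
                  X         B
  Initial    0.1161     4.202
  Change   -0.03612   0.01806
  Equil     0.08001      4.22
  solve Keq expr → x = 0.01806; check Q = 659.2
Then remove 0.8332 M of B.
Step 3:
                  X         B
  Initial   0.08001     3.387
  Change  -0.008289  0.004144
  Equil     0.07172     3.391
  solve Keq expr → x = 0.004144; check Q = 659.2

[X]_eq = 0.07172 M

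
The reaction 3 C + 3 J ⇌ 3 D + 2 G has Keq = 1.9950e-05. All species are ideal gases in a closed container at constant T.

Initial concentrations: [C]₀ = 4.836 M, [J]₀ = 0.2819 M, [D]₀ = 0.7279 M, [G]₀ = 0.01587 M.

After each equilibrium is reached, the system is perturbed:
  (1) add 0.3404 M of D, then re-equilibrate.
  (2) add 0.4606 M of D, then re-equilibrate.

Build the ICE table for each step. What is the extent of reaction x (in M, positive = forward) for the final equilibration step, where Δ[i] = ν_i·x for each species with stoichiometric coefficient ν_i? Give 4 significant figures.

x = -0.001423 M

Q₀ = 3.8338e-05 vs Keq = 1.9950e-05 ⇒ Q>K, reverse
Step 1:
                  C         J         D         G
  Initial     4.836    0.2819    0.7279   0.01587
  Change   0.005848  0.005848 -0.005848 -0.003898
  Equil       4.842    0.2877    0.7221   0.01197
  solve Keq expr → x = -0.001949; check Q = 1.9950e-05
Then add 0.3404 M of D.
Step 2:
                  C         J         D         G
  Initial     4.842    0.2877     1.062   0.01197
  Change   0.007374  0.007374 -0.007374 -0.004916
  Equil       4.849    0.2951     1.055  0.007056
  solve Keq expr → x = -0.002458; check Q = 1.9950e-05
Then add 0.4606 M of D.
Step 3:
                  C         J         D         G
  Initial     4.849    0.2951     1.516  0.007056
  Change   0.004268  0.004268 -0.004268 -0.002845
  Equil       4.853    0.2994     1.511   0.00421
  solve Keq expr → x = -0.001423; check Q = 1.9950e-05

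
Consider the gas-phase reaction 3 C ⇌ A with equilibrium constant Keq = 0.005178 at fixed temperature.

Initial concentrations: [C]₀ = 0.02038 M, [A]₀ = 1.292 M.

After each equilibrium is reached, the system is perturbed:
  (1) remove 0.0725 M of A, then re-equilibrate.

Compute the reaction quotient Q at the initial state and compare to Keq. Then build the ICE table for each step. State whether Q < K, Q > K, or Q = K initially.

Q₀ = 1.5263e+05; Q > K (proceeds reverse)

Q₀ = 1.5263e+05 vs Keq = 0.005178 ⇒ Q>K, reverse
Step 1:
                   C          A
  I          0.02038      1.292
  C            3.305     -1.102
  E            3.325     0.1904
  solve Keq expr → x = -1.102; check Q = 0.005178
Then remove 0.0725 M of A.
Step 2:
                   C          A
  I            3.325     0.1179
  C          -0.1457    0.04856
  E             3.18     0.1664
  solve Keq expr → x = 0.04856; check Q = 0.005178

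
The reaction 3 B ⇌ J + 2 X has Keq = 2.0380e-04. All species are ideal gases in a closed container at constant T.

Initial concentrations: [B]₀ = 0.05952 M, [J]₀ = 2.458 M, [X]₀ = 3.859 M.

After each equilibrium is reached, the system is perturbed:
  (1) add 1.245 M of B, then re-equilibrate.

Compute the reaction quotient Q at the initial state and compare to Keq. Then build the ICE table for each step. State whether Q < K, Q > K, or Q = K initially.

Q₀ = 1.7360e+05 vs Keq = 2.0380e-04 ⇒ Q>K, reverse
Step 1:
                  B         J         X
  Initial   0.05952     2.458     3.859
  Change      5.444    -1.815    -3.629
  Equil       5.503    0.6434    0.2298
  solve Keq expr → x = -1.815; check Q = 2.0380e-04
Then add 1.245 M of B.
Step 2:
                  B         J         X
  Initial     6.748    0.6434    0.2298
  Change    -0.1013   0.03376   0.06753
  Equil       6.647    0.6772    0.2973
  solve Keq expr → x = 0.03376; check Q = 2.0380e-04

Q₀ = 1.7360e+05; Q > K (proceeds reverse)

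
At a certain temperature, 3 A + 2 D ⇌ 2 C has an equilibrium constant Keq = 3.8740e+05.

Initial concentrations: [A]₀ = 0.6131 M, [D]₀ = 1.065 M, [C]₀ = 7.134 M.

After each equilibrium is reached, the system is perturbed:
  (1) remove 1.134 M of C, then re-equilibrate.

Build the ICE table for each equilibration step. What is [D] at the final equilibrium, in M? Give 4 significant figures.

Q₀ = 194.7 vs Keq = 3.8740e+05 ⇒ Q<K, forward
Step 1:
                   A          D          C
  I           0.6131      1.065      7.134
  C          -0.5465    -0.3643     0.3643
  E          0.06662     0.7007      7.498
  solve Keq expr → x = 0.1822; check Q = 3.8740e+05
Then remove 1.134 M of C.
Step 2:
                   A          D          C
  I          0.06662     0.7007      6.364
  C        -0.006618  -0.004412   0.004412
  E             0.06     0.6963      6.369
  solve Keq expr → x = 0.002206; check Q = 3.8740e+05

[D]_eq = 0.6963 M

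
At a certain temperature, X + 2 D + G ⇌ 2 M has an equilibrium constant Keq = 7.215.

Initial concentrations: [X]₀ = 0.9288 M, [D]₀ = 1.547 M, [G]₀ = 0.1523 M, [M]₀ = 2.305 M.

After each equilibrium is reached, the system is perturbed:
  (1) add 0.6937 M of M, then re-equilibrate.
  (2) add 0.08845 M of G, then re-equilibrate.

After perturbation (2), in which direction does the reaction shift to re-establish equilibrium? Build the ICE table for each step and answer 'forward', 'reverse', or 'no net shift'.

Direction: forward

Q₀ = 15.69 vs Keq = 7.215 ⇒ Q>K, reverse
Step 1:
                    X           D           G           M
  init         0.9288       1.547      0.1523       2.305
  Δ           0.07286      0.1457     0.07286     -0.1457
  eq            1.002       1.693      0.2252       2.159
  solve Keq expr → x = -0.07286; check Q = 7.215
Then add 0.6937 M of M.
Step 2:
                    X           D           G           M
  init          1.002       1.693      0.2252       2.853
  Δ           0.06493      0.1299     0.06493     -0.1299
  eq            1.067       1.823      0.2901       2.723
  solve Keq expr → x = -0.06493; check Q = 7.215
Then add 0.08845 M of G.
Step 3:
                    X           D           G           M
  init          1.067       1.823      0.3785       2.723
  Δ          -0.03588    -0.07175    -0.03588     0.07175
  eq            1.031       1.751      0.3427       2.795
  solve Keq expr → x = 0.03588; check Q = 7.215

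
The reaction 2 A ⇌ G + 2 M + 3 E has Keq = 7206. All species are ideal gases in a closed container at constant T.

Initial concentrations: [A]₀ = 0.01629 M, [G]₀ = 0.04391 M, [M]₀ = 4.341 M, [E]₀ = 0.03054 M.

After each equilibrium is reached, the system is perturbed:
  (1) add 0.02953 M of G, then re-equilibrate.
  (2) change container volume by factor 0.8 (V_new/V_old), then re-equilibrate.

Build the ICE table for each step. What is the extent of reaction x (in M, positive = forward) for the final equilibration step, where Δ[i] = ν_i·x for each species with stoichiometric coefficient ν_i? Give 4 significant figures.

x = -6.5044e-05 M

Q₀ = 0.08882 vs Keq = 7206 ⇒ Q<K, forward
Step 1:
                    A           G           M           E
  I           0.01629     0.04391       4.341     0.03054
  C          -0.01614     0.00807     0.01614     0.02421
  E        1.4992e-04     0.05198       4.357     0.05475
  solve Keq expr → x = 0.00807; check Q = 7206
Then add 0.02953 M of G.
Step 2:
                    A           G           M           E
  I        1.4992e-04     0.08151       4.357     0.05475
  C        3.7502e-05 -1.8751e-05 -3.7502e-05 -5.6254e-05
  E        1.8742e-04     0.08149       4.357     0.05469
  solve Keq expr → x = -1.8751e-05; check Q = 7206
Then change container volume by factor 0.8 (V_new/V_old).
Step 3:
                    A           G           M           E
  I        2.3427e-04      0.1019       5.446     0.06837
  C        1.3009e-04 -6.5044e-05 -1.3009e-04 -1.9513e-04
  E        3.6436e-04      0.1018       5.446     0.06817
  solve Keq expr → x = -6.5044e-05; check Q = 7206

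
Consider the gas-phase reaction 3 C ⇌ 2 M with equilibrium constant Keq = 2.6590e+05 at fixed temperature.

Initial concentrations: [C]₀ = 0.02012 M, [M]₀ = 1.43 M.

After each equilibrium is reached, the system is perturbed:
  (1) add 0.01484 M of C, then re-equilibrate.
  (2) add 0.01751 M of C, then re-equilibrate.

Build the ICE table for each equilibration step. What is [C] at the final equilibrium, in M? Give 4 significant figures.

[C]_eq = 0.01994 M

Q₀ = 2.5107e+05 vs Keq = 2.6590e+05 ⇒ Q<K, forward
Step 1:
                   C          M
  init       0.02012       1.43
  Δ       -3.7900e-04 2.5267e-04
  eq         0.01974       1.43
  solve Keq expr → x = 1.2633e-04; check Q = 2.6590e+05
Then add 0.01484 M of C.
Step 2:
                   C          M
  init       0.03458       1.43
  Δ         -0.01475   0.009833
  eq         0.01983       1.44
  solve Keq expr → x = 0.004917; check Q = 2.6590e+05
Then add 0.01751 M of C.
Step 3:
                   C          M
  init       0.03734       1.44
  Δ          -0.0174     0.0116
  eq         0.01994      1.452
  solve Keq expr → x = 0.005801; check Q = 2.6590e+05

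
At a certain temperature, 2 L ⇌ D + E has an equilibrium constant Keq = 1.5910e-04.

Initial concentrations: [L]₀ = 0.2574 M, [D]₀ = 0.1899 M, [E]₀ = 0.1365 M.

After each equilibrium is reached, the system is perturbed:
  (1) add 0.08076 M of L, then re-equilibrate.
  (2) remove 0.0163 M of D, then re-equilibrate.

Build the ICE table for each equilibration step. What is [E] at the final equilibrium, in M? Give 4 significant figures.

[E]_eq = 0.001523 M

Q₀ = 0.3912 vs Keq = 1.5910e-04 ⇒ Q>K, reverse
Step 1:
                  L         D         E
  init       0.2574    0.1899    0.1365
  Δ          0.2714   -0.1357   -0.1357
  eq         0.5288   0.05422 8.2040e-04
  solve Keq expr → x = -0.1357; check Q = 1.5910e-04
Then add 0.08076 M of L.
Step 2:
                  L         D         E
  init       0.6095   0.05422 8.2040e-04
  Δ       -5.2524e-04 2.6262e-04 2.6262e-04
  eq          0.609   0.05448  0.001083
  solve Keq expr → x = 2.6262e-04; check Q = 1.5910e-04
Then remove 0.0163 M of D.
Step 3:
                  L         D         E
  init        0.609   0.03818  0.001083
  Δ       -8.8060e-04 4.4030e-04 4.4030e-04
  eq         0.6081   0.03862  0.001523
  solve Keq expr → x = 4.4030e-04; check Q = 1.5910e-04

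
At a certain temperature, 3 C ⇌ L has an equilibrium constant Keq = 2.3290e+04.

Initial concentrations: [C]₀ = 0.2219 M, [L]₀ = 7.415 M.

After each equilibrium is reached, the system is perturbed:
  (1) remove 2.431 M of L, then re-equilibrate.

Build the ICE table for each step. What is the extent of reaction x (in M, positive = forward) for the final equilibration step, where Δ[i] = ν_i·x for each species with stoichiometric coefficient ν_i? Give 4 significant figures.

Q₀ = 678.6 vs Keq = 2.3290e+04 ⇒ Q<K, forward
Step 1:
                    C           L
  Initial      0.2219       7.415
  Change      -0.1535     0.05115
  Equil       0.06844       7.466
  solve Keq expr → x = 0.05115; check Q = 2.3290e+04
Then remove 2.431 M of L.
Step 2:
                    C           L
  Initial     0.06844       5.035
  Change    -0.008411    0.002804
  Equil       0.06003       5.038
  solve Keq expr → x = 0.002804; check Q = 2.3290e+04

x = 0.002804 M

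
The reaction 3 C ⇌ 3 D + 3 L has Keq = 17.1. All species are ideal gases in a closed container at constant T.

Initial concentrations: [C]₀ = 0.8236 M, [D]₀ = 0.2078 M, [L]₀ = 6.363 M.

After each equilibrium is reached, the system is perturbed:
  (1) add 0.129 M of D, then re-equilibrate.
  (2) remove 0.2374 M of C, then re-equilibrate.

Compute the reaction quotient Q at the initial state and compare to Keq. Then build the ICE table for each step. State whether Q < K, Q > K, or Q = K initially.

Q₀ = 4.138; Q < K (proceeds forward)

Q₀ = 4.138 vs Keq = 17.1 ⇒ Q<K, forward
Step 1:
                   C          D          L
  Initial     0.8236     0.2078      6.363
  Change     -0.0866     0.0866     0.0866
  Equil        0.737     0.2944       6.45
  solve Keq expr → x = 0.02887; check Q = 17.1
Then add 0.129 M of D.
Step 2:
                   C          D          L
  Initial      0.737     0.4234       6.45
  Change     0.08888   -0.08888   -0.08888
  Equil       0.8259     0.3345      6.361
  solve Keq expr → x = -0.02963; check Q = 17.1
Then remove 0.2374 M of C.
Step 3:
                   C          D          L
  Initial     0.5885     0.3345      6.361
  Change     0.06644   -0.06644   -0.06644
  Equil       0.6549     0.2681      6.294
  solve Keq expr → x = -0.02215; check Q = 17.1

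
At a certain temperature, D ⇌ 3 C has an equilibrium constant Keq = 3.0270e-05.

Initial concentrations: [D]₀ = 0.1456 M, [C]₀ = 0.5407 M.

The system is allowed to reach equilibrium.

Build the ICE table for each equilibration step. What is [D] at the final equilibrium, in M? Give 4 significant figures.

[D]_eq = 0.3187 M

Q₀ = 1.086 vs Keq = 3.0270e-05 ⇒ Q>K, reverse
Step 1:
                  D         C
  Initial    0.1456    0.5407
  Change     0.1731   -0.5194
  Equil      0.3187   0.02129
  solve Keq expr → x = -0.1731; check Q = 3.0270e-05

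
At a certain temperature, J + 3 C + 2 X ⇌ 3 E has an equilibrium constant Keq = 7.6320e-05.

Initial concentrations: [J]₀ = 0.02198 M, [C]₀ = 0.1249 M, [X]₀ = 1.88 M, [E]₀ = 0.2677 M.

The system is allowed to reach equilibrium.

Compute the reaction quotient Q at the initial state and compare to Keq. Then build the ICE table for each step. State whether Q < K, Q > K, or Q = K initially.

Q₀ = 126.7 vs Keq = 7.6320e-05 ⇒ Q>K, reverse
Step 1:
                  J         C         X         E
  I         0.02198    0.1249      1.88    0.2677
  C         0.08511    0.2553    0.1702   -0.2553
  E          0.1071    0.3802      2.05   0.01236
  solve Keq expr → x = -0.08511; check Q = 7.6320e-05

Q₀ = 126.7; Q > K (proceeds reverse)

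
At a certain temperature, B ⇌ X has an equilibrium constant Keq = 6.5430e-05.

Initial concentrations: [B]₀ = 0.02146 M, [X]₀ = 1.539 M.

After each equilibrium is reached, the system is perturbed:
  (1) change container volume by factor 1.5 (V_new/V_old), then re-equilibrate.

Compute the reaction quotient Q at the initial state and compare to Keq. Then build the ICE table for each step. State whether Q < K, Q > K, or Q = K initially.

Q₀ = 71.71 vs Keq = 6.5430e-05 ⇒ Q>K, reverse
Step 1:
                  B         X
  init      0.02146     1.539
  Δ           1.539    -1.539
  eq           1.56 1.0209e-04
  solve Keq expr → x = -1.539; check Q = 6.5430e-05
Then change container volume by factor 1.5 (V_new/V_old).
Step 2:
                  B         X
  init         1.04 6.8063e-05
  Δ               0         0
  eq           1.04 6.8063e-05
  solve Keq expr → x = 0; check Q = 6.5430e-05

Q₀ = 71.71; Q > K (proceeds reverse)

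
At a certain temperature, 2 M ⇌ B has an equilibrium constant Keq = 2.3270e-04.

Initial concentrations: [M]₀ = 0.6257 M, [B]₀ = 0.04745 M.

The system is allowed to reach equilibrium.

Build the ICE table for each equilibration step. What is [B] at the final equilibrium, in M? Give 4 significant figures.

[B]_eq = 1.2075e-04 M

Q₀ = 0.1212 vs Keq = 2.3270e-04 ⇒ Q>K, reverse
Step 1:
                    M           B
  Initial      0.6257     0.04745
  Change      0.09466    -0.04733
  Equil        0.7204  1.2075e-04
  solve Keq expr → x = -0.04733; check Q = 2.3270e-04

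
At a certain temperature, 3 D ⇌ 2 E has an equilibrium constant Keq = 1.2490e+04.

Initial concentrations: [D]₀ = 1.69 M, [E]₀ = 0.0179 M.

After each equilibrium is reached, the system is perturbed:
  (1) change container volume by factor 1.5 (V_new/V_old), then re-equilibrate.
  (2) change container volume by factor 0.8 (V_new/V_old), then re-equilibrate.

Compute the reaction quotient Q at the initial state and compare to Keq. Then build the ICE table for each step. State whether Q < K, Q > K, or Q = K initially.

Q₀ = 6.6381e-05; Q < K (proceeds forward)

Q₀ = 6.6381e-05 vs Keq = 1.2490e+04 ⇒ Q<K, forward
Step 1:
                    D           E
  init           1.69      0.0179
  Δ            -1.644       1.096
  eq          0.04631       1.114
  solve Keq expr → x = 0.5479; check Q = 1.2490e+04
Then change container volume by factor 1.5 (V_new/V_old).
Step 2:
                    D           E
  init        0.03087      0.7425
  Δ          0.004375   -0.002917
  eq          0.03525      0.7395
  solve Keq expr → x = -0.001458; check Q = 1.2490e+04
Then change container volume by factor 0.8 (V_new/V_old).
Step 3:
                    D           E
  init        0.04406      0.9244
  Δ         -0.003097    0.002065
  eq          0.04096      0.9265
  solve Keq expr → x = 0.001032; check Q = 1.2490e+04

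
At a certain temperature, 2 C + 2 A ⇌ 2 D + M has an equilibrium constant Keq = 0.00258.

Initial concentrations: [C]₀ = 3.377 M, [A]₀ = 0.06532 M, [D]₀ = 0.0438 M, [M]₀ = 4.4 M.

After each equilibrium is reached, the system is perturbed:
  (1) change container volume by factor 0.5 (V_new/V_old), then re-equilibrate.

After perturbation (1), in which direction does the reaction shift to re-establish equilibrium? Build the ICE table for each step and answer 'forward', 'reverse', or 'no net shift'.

Direction: forward

Q₀ = 0.1735 vs Keq = 0.00258 ⇒ Q>K, reverse
Step 1:
                    C           A           D           M
  Initial       3.377     0.06532      0.0438         4.4
  Change      0.03546     0.03546    -0.03546    -0.01773
  Equil         3.412      0.1008    0.008344       4.382
  solve Keq expr → x = -0.01773; check Q = 0.00258
Then change container volume by factor 0.5 (V_new/V_old).
Step 2:
                    C           A           D           M
  Initial       6.825      0.2016     0.01669       8.765
  Change    -0.006166   -0.006166    0.006166    0.003083
  Equil         6.819      0.1954     0.02285       8.768
  solve Keq expr → x = 0.003083; check Q = 0.00258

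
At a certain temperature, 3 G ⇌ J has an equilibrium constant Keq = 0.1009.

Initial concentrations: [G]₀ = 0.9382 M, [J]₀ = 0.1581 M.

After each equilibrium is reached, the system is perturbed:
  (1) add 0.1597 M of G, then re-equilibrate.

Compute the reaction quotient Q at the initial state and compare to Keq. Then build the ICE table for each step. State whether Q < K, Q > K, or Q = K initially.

Q₀ = 0.1914; Q > K (proceeds reverse)

Q₀ = 0.1914 vs Keq = 0.1009 ⇒ Q>K, reverse
Step 1:
                   G          J
  I           0.9382     0.1581
  C           0.1178   -0.03927
  E            1.056     0.1188
  solve Keq expr → x = -0.03927; check Q = 0.1009
Then add 0.1597 M of G.
Step 2:
                   G          J
  I            1.216     0.1188
  C         -0.08321    0.02774
  E            1.133     0.1466
  solve Keq expr → x = 0.02774; check Q = 0.1009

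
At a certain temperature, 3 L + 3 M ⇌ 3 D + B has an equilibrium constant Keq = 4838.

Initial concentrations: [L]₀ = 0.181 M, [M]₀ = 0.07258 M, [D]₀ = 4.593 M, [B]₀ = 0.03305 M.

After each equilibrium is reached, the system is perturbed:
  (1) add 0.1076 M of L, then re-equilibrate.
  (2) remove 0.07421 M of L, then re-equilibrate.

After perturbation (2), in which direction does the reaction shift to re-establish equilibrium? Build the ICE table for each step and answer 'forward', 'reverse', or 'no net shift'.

Direction: reverse

Q₀ = 1.4125e+06 vs Keq = 4838 ⇒ Q>K, reverse
Step 1:
                    L           M           D           B
  I             0.181     0.07258       4.593     0.03305
  C           0.08681     0.08681    -0.08681    -0.02894
  E            0.2678      0.1594       4.506    0.004113
  solve Keq expr → x = -0.02894; check Q = 4838
Then add 0.1076 M of L.
Step 2:
                    L           M           D           B
  I            0.3754      0.1594       4.506    0.004113
  C          -0.01191    -0.01191     0.01191     0.00397
  E            0.3635      0.1475       4.518    0.008082
  solve Keq expr → x = 0.00397; check Q = 4838
Then remove 0.07421 M of L.
Step 3:
                    L           M           D           B
  I            0.2893      0.1475       4.518    0.008082
  C          0.008423    0.008423   -0.008423   -0.002808
  E            0.2977      0.1559        4.51    0.005275
  solve Keq expr → x = -0.002808; check Q = 4838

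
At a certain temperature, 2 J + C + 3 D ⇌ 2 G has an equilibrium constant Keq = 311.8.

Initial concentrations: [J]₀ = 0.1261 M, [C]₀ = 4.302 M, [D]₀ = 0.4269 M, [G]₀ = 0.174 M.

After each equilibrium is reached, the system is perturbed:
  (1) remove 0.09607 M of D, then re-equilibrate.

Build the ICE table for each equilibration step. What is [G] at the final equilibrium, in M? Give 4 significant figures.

Q₀ = 5.689 vs Keq = 311.8 ⇒ Q<K, forward
Step 1:
                  J         C         D         G
  init       0.1261     4.302    0.4269     0.174
  Δ        -0.08347  -0.04173   -0.1252   0.08347
  eq        0.04263      4.26    0.3017    0.2575
  solve Keq expr → x = 0.04173; check Q = 311.8
Then remove 0.09607 M of D.
Step 2:
                  J         C         D         G
  init      0.04263      4.26    0.2056    0.2575
  Δ         0.01683  0.008415   0.02525  -0.01683
  eq        0.05946     4.269    0.2309    0.2406
  solve Keq expr → x = -0.008415; check Q = 311.8

[G]_eq = 0.2406 M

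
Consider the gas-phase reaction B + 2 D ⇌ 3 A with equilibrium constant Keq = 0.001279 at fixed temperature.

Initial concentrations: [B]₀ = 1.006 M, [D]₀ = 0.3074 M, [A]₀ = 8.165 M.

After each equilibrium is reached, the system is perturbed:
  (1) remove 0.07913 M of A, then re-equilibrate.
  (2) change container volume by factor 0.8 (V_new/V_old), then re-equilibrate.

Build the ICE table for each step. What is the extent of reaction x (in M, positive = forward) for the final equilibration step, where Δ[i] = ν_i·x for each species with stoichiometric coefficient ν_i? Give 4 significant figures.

Q₀ = 5726 vs Keq = 0.001279 ⇒ Q>K, reverse
Step 1:
                    B           D           A
  Initial       1.006      0.3074       8.165
  Change        2.551       5.103      -7.654
  Equil         3.557        5.41      0.5107
  solve Keq expr → x = -2.551; check Q = 0.001279
Then remove 0.07913 M of A.
Step 2:
                    B           D           A
  Initial       3.557        5.41      0.4316
  Change     -0.02493    -0.04987      0.0748
  Equil         3.533        5.36      0.5063
  solve Keq expr → x = 0.02493; check Q = 0.001279
Then change container volume by factor 0.8 (V_new/V_old).
Step 3:
                    B           D           A
  Initial       4.416       6.701      0.6329
  Change            0           0           0
  Equil         4.416       6.701      0.6329
  solve Keq expr → x = 0; check Q = 0.001279

x = 0 M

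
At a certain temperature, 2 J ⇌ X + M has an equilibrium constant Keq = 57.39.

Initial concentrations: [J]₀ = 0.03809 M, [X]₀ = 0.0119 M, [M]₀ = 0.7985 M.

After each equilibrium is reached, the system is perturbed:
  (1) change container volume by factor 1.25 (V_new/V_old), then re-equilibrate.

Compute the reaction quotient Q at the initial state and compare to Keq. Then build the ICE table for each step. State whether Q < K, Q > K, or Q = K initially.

Q₀ = 6.549 vs Keq = 57.39 ⇒ Q<K, forward
Step 1:
                    J           X           M
  I           0.03809      0.0119      0.7985
  C          -0.02044     0.01022     0.01022
  E           0.01765     0.02212      0.8087
  solve Keq expr → x = 0.01022; check Q = 57.39
Then change container volume by factor 1.25 (V_new/V_old).
Step 2:
                    J           X           M
  I           0.01412     0.01769       0.647
  C                 0           0           0
  E           0.01412     0.01769       0.647
  solve Keq expr → x = 0; check Q = 57.39

Q₀ = 6.549; Q < K (proceeds forward)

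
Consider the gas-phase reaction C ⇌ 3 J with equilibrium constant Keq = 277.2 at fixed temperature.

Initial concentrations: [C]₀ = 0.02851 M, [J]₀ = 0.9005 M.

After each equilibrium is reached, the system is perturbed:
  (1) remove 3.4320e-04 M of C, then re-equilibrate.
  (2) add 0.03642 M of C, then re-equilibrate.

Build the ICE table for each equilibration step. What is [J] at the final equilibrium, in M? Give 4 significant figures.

Q₀ = 25.61 vs Keq = 277.2 ⇒ Q<K, forward
Step 1:
                  C         J
  I         0.02851    0.9005
  C        -0.02516   0.07547
  E        0.003354     0.976
  solve Keq expr → x = 0.02516; check Q = 277.2
Then remove 3.4320e-04 M of C.
Step 2:
                  C         J
  I         0.00301     0.976
  C       3.3291e-04 -9.9874e-04
  E        0.003343     0.975
  solve Keq expr → x = -3.3291e-04; check Q = 277.2
Then add 0.03642 M of C.
Step 3:
                  C         J
  I         0.03976     0.975
  C        -0.03521    0.1056
  E        0.004552     1.081
  solve Keq expr → x = 0.03521; check Q = 277.2

[J]_eq = 1.081 M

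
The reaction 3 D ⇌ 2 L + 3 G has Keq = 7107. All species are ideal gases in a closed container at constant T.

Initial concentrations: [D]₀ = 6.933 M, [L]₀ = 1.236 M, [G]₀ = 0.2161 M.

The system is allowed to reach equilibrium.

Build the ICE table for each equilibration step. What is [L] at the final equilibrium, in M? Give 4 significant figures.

[L]_eq = 5.213 M

Q₀ = 4.6263e-05 vs Keq = 7107 ⇒ Q<K, forward
Step 1:
                  D         L         G
  I           6.933     1.236    0.2161
  C          -5.966     3.977     5.966
  E          0.9668     5.213     6.182
  solve Keq expr → x = 1.989; check Q = 7107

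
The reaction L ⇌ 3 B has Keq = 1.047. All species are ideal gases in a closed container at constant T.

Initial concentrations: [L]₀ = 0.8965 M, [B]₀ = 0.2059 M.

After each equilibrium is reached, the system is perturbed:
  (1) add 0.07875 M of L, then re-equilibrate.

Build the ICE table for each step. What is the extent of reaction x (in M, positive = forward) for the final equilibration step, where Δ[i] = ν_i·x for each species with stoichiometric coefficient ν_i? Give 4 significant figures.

x = 0.009834 M

Q₀ = 0.009737 vs Keq = 1.047 ⇒ Q<K, forward
Step 1:
                   L          B
  init        0.8965     0.2059
  Δ          -0.2274     0.6822
  eq          0.6691     0.8881
  solve Keq expr → x = 0.2274; check Q = 1.047
Then add 0.07875 M of L.
Step 2:
                   L          B
  init        0.7478     0.8881
  Δ        -0.009834     0.0295
  eq           0.738     0.9176
  solve Keq expr → x = 0.009834; check Q = 1.047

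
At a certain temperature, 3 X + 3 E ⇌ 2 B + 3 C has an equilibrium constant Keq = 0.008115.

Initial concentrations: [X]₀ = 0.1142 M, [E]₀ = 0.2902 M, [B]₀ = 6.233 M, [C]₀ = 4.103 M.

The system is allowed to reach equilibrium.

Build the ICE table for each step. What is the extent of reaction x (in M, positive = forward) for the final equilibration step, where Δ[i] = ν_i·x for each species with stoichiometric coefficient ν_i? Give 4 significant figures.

Q₀ = 7.3724e+07 vs Keq = 0.008115 ⇒ Q>K, reverse
Step 1:
                    X           E           B           C
  Initial      0.1142      0.2902       6.233       4.103
  Change        3.197       3.197      -2.132      -3.197
  Equil         3.311       3.487       4.101      0.9057
  solve Keq expr → x = -1.066; check Q = 0.008115

x = -1.066 M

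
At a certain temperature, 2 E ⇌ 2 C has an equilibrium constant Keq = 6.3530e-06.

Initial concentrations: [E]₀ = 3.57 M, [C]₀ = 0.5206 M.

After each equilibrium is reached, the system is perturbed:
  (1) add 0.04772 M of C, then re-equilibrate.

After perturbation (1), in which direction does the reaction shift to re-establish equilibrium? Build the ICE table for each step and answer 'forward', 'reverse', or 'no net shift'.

Q₀ = 0.02127 vs Keq = 6.3530e-06 ⇒ Q>K, reverse
Step 1:
                  E         C
  Initial      3.57    0.5206
  Change     0.5103   -0.5103
  Equil        4.08   0.01028
  solve Keq expr → x = -0.2552; check Q = 6.3530e-06
Then add 0.04772 M of C.
Step 2:
                  E         C
  Initial      4.08     0.058
  Change     0.0476   -0.0476
  Equil       4.128    0.0104
  solve Keq expr → x = -0.0238; check Q = 6.3530e-06

Direction: reverse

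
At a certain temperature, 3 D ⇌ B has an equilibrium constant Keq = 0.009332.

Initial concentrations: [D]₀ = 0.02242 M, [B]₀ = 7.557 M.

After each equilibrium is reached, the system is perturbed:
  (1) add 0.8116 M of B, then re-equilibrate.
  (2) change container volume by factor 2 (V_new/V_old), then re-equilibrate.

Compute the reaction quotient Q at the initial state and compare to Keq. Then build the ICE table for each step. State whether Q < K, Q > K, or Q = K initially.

Q₀ = 6.7057e+05; Q > K (proceeds reverse)

Q₀ = 6.7057e+05 vs Keq = 0.009332 ⇒ Q>K, reverse
Step 1:
                  D         B
  I         0.02242     7.557
  C           8.034    -2.678
  E           8.056     4.879
  solve Keq expr → x = -2.678; check Q = 0.009332
Then add 0.8116 M of B.
Step 2:
                  D         B
  I           8.056     5.691
  C          0.3634   -0.1211
  E           8.419      5.57
  solve Keq expr → x = -0.1211; check Q = 0.009332
Then change container volume by factor 2 (V_new/V_old).
Step 3:
                  D         B
  I            4.21     2.785
  C           1.917   -0.6389
  E           6.126     2.146
  solve Keq expr → x = -0.6389; check Q = 0.009332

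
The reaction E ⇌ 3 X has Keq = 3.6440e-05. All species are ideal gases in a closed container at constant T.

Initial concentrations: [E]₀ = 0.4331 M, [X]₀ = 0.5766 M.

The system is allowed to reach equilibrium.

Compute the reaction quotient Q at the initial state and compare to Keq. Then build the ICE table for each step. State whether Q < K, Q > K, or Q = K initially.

Q₀ = 0.4426 vs Keq = 3.6440e-05 ⇒ Q>K, reverse
Step 1:
                  E         X
  Initial    0.4331    0.5766
  Change     0.1828   -0.5484
  Equil      0.6159   0.02821
  solve Keq expr → x = -0.1828; check Q = 3.6440e-05

Q₀ = 0.4426; Q > K (proceeds reverse)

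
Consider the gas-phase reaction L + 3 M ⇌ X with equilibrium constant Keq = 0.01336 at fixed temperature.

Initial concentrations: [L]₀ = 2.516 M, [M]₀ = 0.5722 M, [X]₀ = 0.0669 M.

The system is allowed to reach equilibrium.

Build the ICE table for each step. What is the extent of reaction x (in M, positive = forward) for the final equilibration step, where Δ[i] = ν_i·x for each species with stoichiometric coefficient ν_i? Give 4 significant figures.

Q₀ = 0.1419 vs Keq = 0.01336 ⇒ Q>K, reverse
Step 1:
                  L         M         X
  Initial     2.516    0.5722    0.0669
  Change    0.05341    0.1602  -0.05341
  Equil       2.569    0.7324   0.01349
  solve Keq expr → x = -0.05341; check Q = 0.01336

x = -0.05341 M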